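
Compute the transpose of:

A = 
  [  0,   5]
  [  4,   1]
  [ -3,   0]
Aᵀ = 
  [  0,   4,  -3]
  [  5,   1,   0]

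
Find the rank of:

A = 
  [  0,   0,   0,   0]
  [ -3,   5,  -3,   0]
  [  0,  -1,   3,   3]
rank(A) = 2

Row reduce:
Swap R1 ↔ R2
Swap R2 ↔ R3
REF = 
  [ -3,   5,  -3,   0]
  [  0,  -1,   3,   3]
  [  0,   0,   0,   0]
Pivot columns: 1, 2 → 2 pivots.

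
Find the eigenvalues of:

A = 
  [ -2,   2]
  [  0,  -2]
λ = -2, -2

tr(A) = -4, det(A) = 4
Characteristic polynomial: λ² - tr(A)λ + det(A) = λ² + 4λ + 4
λ² + 4λ + 4 = (λ + 2)²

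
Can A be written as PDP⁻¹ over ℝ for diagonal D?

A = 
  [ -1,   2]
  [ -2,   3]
No

tr(A) = 2, det(A) = 1
Characteristic polynomial: λ² - tr(A)λ + det(A) = λ² - 2λ + 1
λ² - 2λ + 1 = (λ - 1)²
Eigenvalues: 1, 1
λ=1: alg. mult. = 2, geom. mult. = 2 - rank(A - (1)I) = 2 - 1 = 1
Sum of geometric multiplicities = 1 < n = 2, so there aren't enough independent eigenvectors.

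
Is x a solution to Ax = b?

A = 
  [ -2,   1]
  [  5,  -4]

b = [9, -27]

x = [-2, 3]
No

Ax = [7, -22] ≠ b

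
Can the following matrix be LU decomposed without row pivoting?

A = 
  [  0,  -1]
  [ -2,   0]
No.
A[1,1] = 0 but A[2,1] = -2 ≠ 0. Any LU with L unit lower triangular has (LU)[1,1] = U[1,1] and (LU)[2,1] = L[2,1]·U[1,1]; matching A forces U[1,1] = 0, which then forces (LU)[2,1] = 0 ≠ -2. A row swap (pivoting) is required.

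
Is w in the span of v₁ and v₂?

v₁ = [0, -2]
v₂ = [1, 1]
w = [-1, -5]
Yes

Form the augmented matrix and row-reduce:
[v₁|v₂|w] = 
  [  0,   1,  -1]
  [ -2,   1,  -5]
Swap R1 ↔ R2
REF = 
  [ -2,   1,  -5]
  [  0,   1,  -1]

No row of the form [0 0 | nonzero], so the system is consistent. Back-substitution gives c₁ = 2, c₂ = -1: w = (2)·v₁ + (-1)·v₂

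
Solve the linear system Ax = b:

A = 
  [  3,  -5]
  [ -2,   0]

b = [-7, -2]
x = [1, 2]

Row reduce the augmented matrix [A|b]:
R2 → R2 + (2/3)·R1
REF = 
  [    3,    -5,    -7]
  [    0, -10/3, -20/3]

Back-substitution:
x₂ = (-20/3) / (-10/3) = 2
x₁ = (-7 - (-5)(2)) / 3 = 1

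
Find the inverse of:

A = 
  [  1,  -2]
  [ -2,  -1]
det(A) = (1)(-1) - (-2)(-2) = -5
For a 2×2 matrix, A⁻¹ = (1/det(A)) · [[d, -b], [-c, a]]
    = (-1/5) · [[-1, 2], [2, 1]]

A⁻¹ = 
  [ 1/5, -2/5]
  [-2/5, -1/5]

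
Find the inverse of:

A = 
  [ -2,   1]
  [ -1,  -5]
det(A) = (-2)(-5) - (1)(-1) = 11
For a 2×2 matrix, A⁻¹ = (1/det(A)) · [[d, -b], [-c, a]]
    = (1/11) · [[-5, -1], [1, -2]]

A⁻¹ = 
  [-5/11, -1/11]
  [ 1/11, -2/11]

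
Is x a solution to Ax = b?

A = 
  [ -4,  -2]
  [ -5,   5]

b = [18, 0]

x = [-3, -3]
Yes

Ax = [18, 0] = b ✓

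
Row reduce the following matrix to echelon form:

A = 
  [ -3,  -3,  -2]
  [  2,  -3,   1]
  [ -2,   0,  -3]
Row operations:
R2 → R2 + (2/3)·R1
R3 → R3 - (2/3)·R1
R3 → R3 + (2/5)·R2

Resulting echelon form:
REF = 
  [  -3,   -3,   -2]
  [   0,   -5, -1/3]
  [   0,    0, -9/5]

Rank = 3 (number of non-zero pivot rows).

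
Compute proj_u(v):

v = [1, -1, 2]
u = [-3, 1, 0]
proj_u(v) = [6/5, -2/5, 0]

v·u = (1)(-3) + (-1)(1) + (2)(0) = -4
u·u = (-3)² + (1)² + (0)² = 10
proj_u(v) = (v·u / u·u) × u = (-4/10) × u = (-2/5) × u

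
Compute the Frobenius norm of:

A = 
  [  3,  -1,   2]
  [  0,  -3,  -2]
||A||_F = 5.196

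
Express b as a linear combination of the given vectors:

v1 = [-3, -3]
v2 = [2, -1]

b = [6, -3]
c1 = 0, c2 = 3

b = 0·v1 + 3·v2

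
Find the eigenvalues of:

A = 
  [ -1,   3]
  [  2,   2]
λ = (1 + √33)/2, (1 - √33)/2  (≈ 3.372, -2.372)

tr(A) = 1, det(A) = -8
Characteristic polynomial: λ² - tr(A)λ + det(A) = λ² - λ - 8
λ² - λ - 8 = 0  ⇒  λ = (1 ± √((-1)² - 4·(-8)))/2 = (1 ± √(33))/2
  = (1 + √33)/2,  (1 - √33)/2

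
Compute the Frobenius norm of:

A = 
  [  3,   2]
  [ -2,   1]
||A||_F = 4.243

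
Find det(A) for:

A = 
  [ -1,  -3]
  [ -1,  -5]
For a 2×2 matrix, det = ad - bc = (-1)(-5) - (-3)(-1) = 2

det(A) = 2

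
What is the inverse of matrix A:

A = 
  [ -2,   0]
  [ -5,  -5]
det(A) = (-2)(-5) - (0)(-5) = 10
For a 2×2 matrix, A⁻¹ = (1/det(A)) · [[d, -b], [-c, a]]
    = (1/10) · [[-5, 0], [5, -2]]

A⁻¹ = 
  [-1/2,    0]
  [ 1/2, -1/5]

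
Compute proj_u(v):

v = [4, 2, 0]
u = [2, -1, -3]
v·u = (4)(2) + (2)(-1) + (0)(-3) = 6
u·u = (2)² + (-1)² + (-3)² = 14
proj_u(v) = (v·u / u·u) × u = (6/14) × u = (3/7) × u

proj_u(v) = [6/7, -3/7, -9/7]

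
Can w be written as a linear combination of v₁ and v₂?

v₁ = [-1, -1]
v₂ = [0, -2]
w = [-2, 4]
Yes

Form the augmented matrix and row-reduce:
[v₁|v₂|w] = 
  [ -1,   0,  -2]
  [ -1,  -2,   4]
R2 → R2 - (1)·R1
REF = 
  [ -1,   0,  -2]
  [  0,  -2,   6]

No row of the form [0 0 | nonzero], so the system is consistent. Back-substitution gives c₁ = 2, c₂ = -3: w = (2)·v₁ + (-3)·v₂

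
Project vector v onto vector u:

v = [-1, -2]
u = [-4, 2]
proj_u(v) = [0, 0]

v·u = (-1)(-4) + (-2)(2) = 0
u·u = (-4)² + (2)² = 20
proj_u(v) = (v·u / u·u) × u = (0/20) × u = (0) × u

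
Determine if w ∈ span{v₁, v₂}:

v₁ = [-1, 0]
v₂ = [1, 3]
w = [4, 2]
Yes

Form the augmented matrix and row-reduce:
[v₁|v₂|w] = 
  [ -1,   1,   4]
  [  0,   3,   2]
(already in echelon form — no row operations needed)

No row of the form [0 0 | nonzero], so the system is consistent. Back-substitution gives c₁ = -10/3, c₂ = 2/3: w = (-10/3)·v₁ + (2/3)·v₂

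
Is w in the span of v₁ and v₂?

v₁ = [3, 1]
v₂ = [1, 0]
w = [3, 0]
Yes

Form the augmented matrix and row-reduce:
[v₁|v₂|w] = 
  [  3,   1,   3]
  [  1,   0,   0]
R2 → R2 - (1/3)·R1
REF = 
  [   3,    1,    3]
  [   0, -1/3,   -1]

No row of the form [0 0 | nonzero], so the system is consistent. Back-substitution gives c₁ = 0, c₂ = 3: w = (0)·v₁ + (3)·v₂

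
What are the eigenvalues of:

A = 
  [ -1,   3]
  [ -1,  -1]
tr(A) = -2, det(A) = 4
Characteristic polynomial: λ² - tr(A)λ + det(A) = λ² + 2λ + 4
λ² + 2λ + 4 = 0  ⇒  λ = (-2 ± √((2)² - 4·(4)))/2 = (-2 ± √(-12))/2
  = -1 + i√3,  -1 - i√3

λ = -1 + i√3, -1 - i√3  (≈ -1 + 1.732i, -1 - 1.732i)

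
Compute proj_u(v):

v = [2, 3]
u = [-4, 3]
proj_u(v) = [-4/25, 3/25]

v·u = (2)(-4) + (3)(3) = 1
u·u = (-4)² + (3)² = 25
proj_u(v) = (v·u / u·u) × u = (1/25) × u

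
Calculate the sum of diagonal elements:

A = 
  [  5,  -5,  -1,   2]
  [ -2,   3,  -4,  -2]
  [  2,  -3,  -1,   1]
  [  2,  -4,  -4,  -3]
4

tr(A) = 5 + 3 + -1 + -3 = 4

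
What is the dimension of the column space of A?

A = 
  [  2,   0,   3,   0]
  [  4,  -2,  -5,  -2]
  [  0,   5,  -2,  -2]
dim(Col(A)) = 3

Row reduce:
R2 → R2 - (2)·R1
R3 → R3 + (5/2)·R2
REF = 
  [    2,     0,     3,     0]
  [    0,    -2,   -11,    -2]
  [    0,     0, -59/2,    -7]
Pivot columns: 1, 2, 3 → 3 pivots.
dim(Col(A)) = number of pivot columns = 3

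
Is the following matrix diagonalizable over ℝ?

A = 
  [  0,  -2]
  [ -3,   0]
Yes

tr(A) = 0, det(A) = -6
Characteristic polynomial: λ² - tr(A)λ + det(A) = λ² - 6
λ² - 6 = 0  ⇒  λ = (0 ± √((0)² - 4·(-6)))/2 = (0 ± √(24))/2
  = √6,  -√6
Eigenvalues: √6, -√6  (≈ 2.449, -2.449)
The two irrational eigenvalues are distinct (simple), so each has alg. mult. = geom. mult. = 1.
Sum of geometric multiplicities equals n, so A has n independent eigenvectors.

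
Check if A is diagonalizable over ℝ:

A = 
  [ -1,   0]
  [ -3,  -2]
Yes

tr(A) = -3, det(A) = 2
Characteristic polynomial: λ² - tr(A)λ + det(A) = λ² + 3λ + 2
λ² + 3λ + 2 = (λ + 2)(λ + 1)
Eigenvalues: -1, -2
λ=-2: alg. mult. = 1, geom. mult. = 2 - rank(A - (-2)I) = 2 - 1 = 1
λ=-1: alg. mult. = 1, geom. mult. = 2 - rank(A - (-1)I) = 2 - 1 = 1
Sum of geometric multiplicities equals n, so A has n independent eigenvectors.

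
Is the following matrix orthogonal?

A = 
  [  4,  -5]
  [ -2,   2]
No

AᵀA = 
  [ 20, -24]
  [-24,  29]
≠ I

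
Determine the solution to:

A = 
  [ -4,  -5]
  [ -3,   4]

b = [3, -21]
Row reduce the augmented matrix [A|b]:
R2 → R2 - (3/4)·R1
REF = 
  [   -4,    -5,     3]
  [    0,  31/4, -93/4]

Back-substitution:
x₂ = (-93/4) / (31/4) = -3
x₁ = (3 - (-5)(-3)) / (-4) = 3

x = [3, -3]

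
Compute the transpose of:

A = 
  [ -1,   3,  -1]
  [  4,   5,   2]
Aᵀ = 
  [ -1,   4]
  [  3,   5]
  [ -1,   2]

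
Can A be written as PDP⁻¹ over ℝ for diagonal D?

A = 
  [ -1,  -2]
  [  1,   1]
No

tr(A) = 0, det(A) = 1
Characteristic polynomial: λ² - tr(A)λ + det(A) = λ² + 1
λ² + 1 = 0  ⇒  λ = (0 ± √((0)² - 4·(1)))/2 = (0 ± √(-4))/2
  = i,  -i
Eigenvalues: i, -i  (≈ 0 + 1i, 0 - 1i)
Has complex eigenvalues (not diagonalizable over ℝ).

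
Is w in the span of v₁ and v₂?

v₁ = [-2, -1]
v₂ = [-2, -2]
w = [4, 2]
Yes

Form the augmented matrix and row-reduce:
[v₁|v₂|w] = 
  [ -2,  -2,   4]
  [ -1,  -2,   2]
R2 → R2 - (1/2)·R1
REF = 
  [ -2,  -2,   4]
  [  0,  -1,   0]

No row of the form [0 0 | nonzero], so the system is consistent. Back-substitution gives c₁ = -2, c₂ = 0: w = (-2)·v₁ + (0)·v₂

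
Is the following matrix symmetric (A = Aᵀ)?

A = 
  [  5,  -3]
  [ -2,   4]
No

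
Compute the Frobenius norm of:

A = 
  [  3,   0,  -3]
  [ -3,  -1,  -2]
||A||_F = 5.657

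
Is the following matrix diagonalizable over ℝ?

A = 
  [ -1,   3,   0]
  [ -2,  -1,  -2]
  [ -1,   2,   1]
No

Characteristic polynomial: det(λI - A) = λ³ + λ² + 9λ - 9
By the rational root theorem any rational root is an integer dividing 9; none of those is a root, so p(λ) has no rational roots and hence (being an irreducible cubic) no repeated roots.
Discriminant of the cubic: Δ = -6444
Δ < 0 ⇒ one real eigenvalue and a complex-conjugate pair: λ ≈ -0.9255 + 3.117i, -0.9255 - 3.117i, 0.851
Has complex eigenvalues (not diagonalizable over ℝ).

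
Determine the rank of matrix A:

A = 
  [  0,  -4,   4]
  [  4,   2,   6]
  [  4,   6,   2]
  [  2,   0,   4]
Row reduce:
Swap R1 ↔ R2
R3 → R3 - (1)·R1
R4 → R4 - (1/2)·R1
R3 → R3 + (1)·R2
R4 → R4 - (1/4)·R2
REF = 
  [  4,   2,   6]
  [  0,  -4,   4]
  [  0,   0,   0]
  [  0,   0,   0]
Pivot columns: 1, 2 → 2 pivots.

rank(A) = 2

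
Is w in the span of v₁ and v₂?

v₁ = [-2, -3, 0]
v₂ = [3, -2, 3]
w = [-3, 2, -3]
Yes

Form the augmented matrix and row-reduce:
[v₁|v₂|w] = 
  [ -2,   3,  -3]
  [ -3,  -2,   2]
  [  0,   3,  -3]
R2 → R2 - (3/2)·R1
R3 → R3 + (6/13)·R2
REF = 
  [   -2,     3,    -3]
  [    0, -13/2,  13/2]
  [    0,     0,     0]

No row of the form [0 0 | nonzero], so the system is consistent. Back-substitution gives c₁ = 0, c₂ = -1: w = (0)·v₁ + (-1)·v₂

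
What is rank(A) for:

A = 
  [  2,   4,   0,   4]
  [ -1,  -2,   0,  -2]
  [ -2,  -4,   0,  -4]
Row reduce:
R2 → R2 + (1/2)·R1
R3 → R3 + (1)·R1
REF = 
  [  2,   4,   0,   4]
  [  0,   0,   0,   0]
  [  0,   0,   0,   0]
Pivot columns: 1 → 1 pivot.

rank(A) = 1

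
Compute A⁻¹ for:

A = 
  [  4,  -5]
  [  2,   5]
det(A) = (4)(5) - (-5)(2) = 30
For a 2×2 matrix, A⁻¹ = (1/det(A)) · [[d, -b], [-c, a]]
    = (1/30) · [[5, 5], [-2, 4]]

A⁻¹ = 
  [  1/6,   1/6]
  [-1/15,  2/15]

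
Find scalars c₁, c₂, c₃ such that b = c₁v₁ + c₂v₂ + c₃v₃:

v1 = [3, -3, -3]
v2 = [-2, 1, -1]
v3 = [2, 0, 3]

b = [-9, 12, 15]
c1 = -3, c2 = 3, c3 = 3

b = -3·v1 + 3·v2 + 3·v3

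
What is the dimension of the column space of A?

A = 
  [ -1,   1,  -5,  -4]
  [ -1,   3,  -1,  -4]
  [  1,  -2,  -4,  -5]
dim(Col(A)) = 3

Row reduce:
R2 → R2 - (1)·R1
R3 → R3 + (1)·R1
R3 → R3 + (1/2)·R2
REF = 
  [ -1,   1,  -5,  -4]
  [  0,   2,   4,   0]
  [  0,   0,  -7,  -9]
Pivot columns: 1, 2, 3 → 3 pivots.
dim(Col(A)) = number of pivot columns = 3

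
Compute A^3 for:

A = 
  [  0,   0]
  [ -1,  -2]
A² = A·A:
A²[1,1] = (0)(0) + (0)(-1) = 0
A²[1,2] = (0)(0) + (0)(-2) = 0
A²[2,1] = (-1)(0) + (-2)(-1) = 2
A²[2,2] = (-1)(0) + (-2)(-2) = 4
A² = 
  [  0,   0]
  [  2,   4]

A^3 = A^2·A:
A^3[1,1] = (0)(0) + (0)(-1) = 0
A^3[1,2] = (0)(0) + (0)(-2) = 0
A^3[2,1] = (2)(0) + (4)(-1) = -4
A^3[2,2] = (2)(0) + (4)(-2) = -8
A^3 = 
  [  0,   0]
  [ -4,  -8]

Therefore
A^3 = 
  [  0,   0]
  [ -4,  -8]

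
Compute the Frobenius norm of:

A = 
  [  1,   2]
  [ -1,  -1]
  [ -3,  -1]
||A||_F = 4.123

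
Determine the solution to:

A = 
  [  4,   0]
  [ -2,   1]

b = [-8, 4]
Row reduce the augmented matrix [A|b]:
R2 → R2 + (1/2)·R1
REF = 
  [  4,   0,  -8]
  [  0,   1,   0]

Back-substitution:
x₂ = 0 / 1 = 0
x₁ = (-8 - (0)(0)) / 4 = -2

x = [-2, 0]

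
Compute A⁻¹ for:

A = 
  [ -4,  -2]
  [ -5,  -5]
det(A) = (-4)(-5) - (-2)(-5) = 10
For a 2×2 matrix, A⁻¹ = (1/det(A)) · [[d, -b], [-c, a]]
    = (1/10) · [[-5, 2], [5, -4]]

A⁻¹ = 
  [-1/2,  1/5]
  [ 1/2, -2/5]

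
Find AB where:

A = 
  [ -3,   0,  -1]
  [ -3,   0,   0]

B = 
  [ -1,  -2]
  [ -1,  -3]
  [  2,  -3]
A is 2×3 and B is 3×2, so AB is 2×2. Each entry is (row of A)·(column of B):
AB[1,1] = (-3)(-1) + (0)(-1) + (-1)(2) = 1
AB[1,2] = (-3)(-2) + (0)(-3) + (-1)(-3) = 9
AB[2,1] = (-3)(-1) + (0)(-1) + (0)(2) = 3
AB[2,2] = (-3)(-2) + (0)(-3) + (0)(-3) = 6

AB = 
  [  1,   9]
  [  3,   6]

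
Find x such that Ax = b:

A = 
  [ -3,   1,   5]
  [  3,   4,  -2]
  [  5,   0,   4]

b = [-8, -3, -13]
x = [-1, -1, -2]

Row reduce the augmented matrix [A|b]:
R2 → R2 + (1)·R1
R3 → R3 + (5/3)·R1
R3 → R3 - (1/3)·R2
REF = 
  [   -3,     1,     5,    -8]
  [    0,     5,     3,   -11]
  [    0,     0,  34/3, -68/3]

Back-substitution:
x₃ = (-68/3) / (34/3) = -2
x₂ = (-11 - (3)(-2)) / 5 = -1
x₁ = (-8 - (1)(-1) - (5)(-2)) / (-3) = -1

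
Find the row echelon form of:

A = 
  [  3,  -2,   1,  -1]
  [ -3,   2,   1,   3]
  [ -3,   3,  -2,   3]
Row operations:
R2 → R2 + (1)·R1
R3 → R3 + (1)·R1
Swap R2 ↔ R3

Resulting echelon form:
REF = 
  [  3,  -2,   1,  -1]
  [  0,   1,  -1,   2]
  [  0,   0,   2,   2]

Rank = 3 (number of non-zero pivot rows).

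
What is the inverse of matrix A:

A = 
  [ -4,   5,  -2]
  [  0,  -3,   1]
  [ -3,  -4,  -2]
det(A) = (-4)·((-3)(-2) - (1)(-4)) - (5)·((0)(-2) - (1)(-3)) + (-2)·((0)(-4) - (-3)(-3))
  = (-4)(10) - (5)(3) + (-2)(-9)
  = -37
det(A) = -37 ≠ 0, so A is invertible.

Cofactors Cᵢⱼ = (-1)ⁱ⁺ʲ·Mᵢⱼ:
C = 
  [ 10,  -3,  -9]
  [ 18,   2, -31]
  [ -1,   4,  12]

adj(A) = Cᵀ:
adj(A) = 
  [ 10,  18,  -1]
  [ -3,   2,   4]
  [ -9, -31,  12]

A⁻¹ = (-1/37) · adj(A):
A⁻¹ = 
  [-10/37, -18/37,   1/37]
  [  3/37,  -2/37,  -4/37]
  [  9/37,  31/37, -12/37]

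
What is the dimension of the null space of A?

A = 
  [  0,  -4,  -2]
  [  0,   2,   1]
nullity(A) = 2

Row reduce:
R2 → R2 + (1/2)·R1
REF = 
  [  0,  -4,  -2]
  [  0,   0,   0]
Pivot columns: 2 → 1 pivot.
rank(A) = 1, so nullity(A) = 3 - 1 = 2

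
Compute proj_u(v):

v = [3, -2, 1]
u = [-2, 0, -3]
proj_u(v) = [18/13, 0, 27/13]

v·u = (3)(-2) + (-2)(0) + (1)(-3) = -9
u·u = (-2)² + (0)² + (-3)² = 13
proj_u(v) = (v·u / u·u) × u = (-9/13) × u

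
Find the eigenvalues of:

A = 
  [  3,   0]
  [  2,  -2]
tr(A) = 1, det(A) = -6
Characteristic polynomial: λ² - tr(A)λ + det(A) = λ² - λ - 6
λ² - λ - 6 = (λ + 2)(λ - 3)

λ = 3, -2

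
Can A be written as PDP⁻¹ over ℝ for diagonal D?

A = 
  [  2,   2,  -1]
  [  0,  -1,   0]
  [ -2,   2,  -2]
Yes

Characteristic polynomial: det(λI - A) = λ³ + λ² - 6λ - 6
Testing integer divisors of the constant term: p(-1) = 0, so (λ + 1) is a factor:
p(λ) = (λ + 1)(λ² - 6)
λ² - 6 = 0  ⇒  λ = (0 ± √((0)² - 4·(-6)))/2 = (0 ± √(24))/2
  = √6,  -√6
Eigenvalues: -1, √6, -√6  (≈ -1, 2.449, -2.449)
The two irrational eigenvalues are distinct (simple), so each has alg. mult. = geom. mult. = 1.
λ=-1: alg. mult. = 1, geom. mult. = 3 - rank(A - (-1)I) = 3 - 2 = 1
Sum of geometric multiplicities equals n, so A has n independent eigenvectors.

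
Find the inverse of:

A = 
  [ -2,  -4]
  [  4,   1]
det(A) = (-2)(1) - (-4)(4) = 14
For a 2×2 matrix, A⁻¹ = (1/det(A)) · [[d, -b], [-c, a]]
    = (1/14) · [[1, 4], [-4, -2]]

A⁻¹ = 
  [1/14,  2/7]
  [-2/7, -1/7]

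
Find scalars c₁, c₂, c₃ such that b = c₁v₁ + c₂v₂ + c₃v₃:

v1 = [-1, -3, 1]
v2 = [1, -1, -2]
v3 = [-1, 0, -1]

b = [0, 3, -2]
c1 = -1, c2 = 0, c3 = 1

b = -1·v1 + 0·v2 + 1·v3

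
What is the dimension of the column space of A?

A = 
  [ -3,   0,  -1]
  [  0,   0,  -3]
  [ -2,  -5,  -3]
Row reduce:
R3 → R3 - (2/3)·R1
Swap R2 ↔ R3
REF = 
  [  -3,    0,   -1]
  [   0,   -5, -7/3]
  [   0,    0,   -3]
Pivot columns: 1, 2, 3 → 3 pivots.
dim(Col(A)) = number of pivot columns = 3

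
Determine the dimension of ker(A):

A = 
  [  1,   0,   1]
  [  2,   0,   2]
nullity(A) = 2

Row reduce:
R2 → R2 - (2)·R1
REF = 
  [  1,   0,   1]
  [  0,   0,   0]
Pivot columns: 1 → 1 pivot.
rank(A) = 1, so nullity(A) = 3 - 1 = 2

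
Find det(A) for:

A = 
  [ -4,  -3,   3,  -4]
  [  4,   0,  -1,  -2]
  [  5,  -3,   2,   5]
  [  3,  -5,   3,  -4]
Cofactor expansion along row 1: det(A) = a₁₁M₁₁ - a₁₂M₁₂ + a₁₃M₁₃ - a₁₄M₁₄

M₁₁ = det[[0, -1, -2]; [-3, 2, 5]; [-5, 3, -4]]
  = (0)·((2)(-4) - (5)(3)) - (-1)·((-3)(-4) - (5)(-5)) + (-2)·((-3)(3) - (2)(-5))
  = (0)(-23) - (-1)(37) + (-2)(1)
  = 35
M₁₂ = det[[4, -1, -2]; [5, 2, 5]; [3, 3, -4]]
  = (4)·((2)(-4) - (5)(3)) - (-1)·((5)(-4) - (5)(3)) + (-2)·((5)(3) - (2)(3))
  = (4)(-23) - (-1)(-35) + (-2)(9)
  = -145
M₁₃ = det[[4, 0, -2]; [5, -3, 5]; [3, -5, -4]]
  = (4)·((-3)(-4) - (5)(-5)) - (0)·((5)(-4) - (5)(3)) + (-2)·((5)(-5) - (-3)(3))
  = (4)(37) - (0)(-35) + (-2)(-16)
  = 180
M₁₄ = det[[4, 0, -1]; [5, -3, 2]; [3, -5, 3]]
  = (4)·((-3)(3) - (2)(-5)) - (0)·((5)(3) - (2)(3)) + (-1)·((5)(-5) - (-3)(3))
  = (4)(1) - (0)(9) + (-1)(-16)
  = 20

det(A) = (-4)(35) - (-3)(-145) + (3)(180) - (-4)(20) = 45

det(A) = 45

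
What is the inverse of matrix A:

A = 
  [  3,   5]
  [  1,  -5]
det(A) = (3)(-5) - (5)(1) = -20
For a 2×2 matrix, A⁻¹ = (1/det(A)) · [[d, -b], [-c, a]]
    = (-1/20) · [[-5, -5], [-1, 3]]

A⁻¹ = 
  [  1/4,   1/4]
  [ 1/20, -3/20]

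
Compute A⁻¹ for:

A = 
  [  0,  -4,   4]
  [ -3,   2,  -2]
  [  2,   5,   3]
det(A) = (0)·((2)(3) - (-2)(5)) - (-4)·((-3)(3) - (-2)(2)) + (4)·((-3)(5) - (2)(2))
  = (0)(16) - (-4)(-5) + (4)(-19)
  = -96
det(A) = -96 ≠ 0, so A is invertible.

Cofactors Cᵢⱼ = (-1)ⁱ⁺ʲ·Mᵢⱼ:
C = 
  [ 16,   5, -19]
  [ 32,  -8,  -8]
  [  0, -12, -12]

adj(A) = Cᵀ:
adj(A) = 
  [ 16,  32,   0]
  [  5,  -8, -12]
  [-19,  -8, -12]

A⁻¹ = (-1/96) · adj(A):
A⁻¹ = 
  [ -1/6,  -1/3,     0]
  [-5/96,  1/12,   1/8]
  [19/96,  1/12,   1/8]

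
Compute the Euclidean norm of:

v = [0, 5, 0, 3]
5.831

||v||₂ = √((0)² + (5)² + (0)² + (3)²) = √34 = 5.831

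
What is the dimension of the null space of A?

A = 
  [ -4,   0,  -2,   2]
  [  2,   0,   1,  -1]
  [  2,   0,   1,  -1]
nullity(A) = 3

Row reduce:
R2 → R2 + (1/2)·R1
R3 → R3 + (1/2)·R1
REF = 
  [ -4,   0,  -2,   2]
  [  0,   0,   0,   0]
  [  0,   0,   0,   0]
Pivot columns: 1 → 1 pivot.
rank(A) = 1, so nullity(A) = 4 - 1 = 3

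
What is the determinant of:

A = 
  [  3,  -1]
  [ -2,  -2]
For a 2×2 matrix, det = ad - bc = (3)(-2) - (-1)(-2) = -8

det(A) = -8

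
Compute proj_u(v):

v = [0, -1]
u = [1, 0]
proj_u(v) = [0, 0]

v·u = (0)(1) + (-1)(0) = 0
u·u = (1)² + (0)² = 1
proj_u(v) = (v·u / u·u) × u = (0/1) × u = (0) × u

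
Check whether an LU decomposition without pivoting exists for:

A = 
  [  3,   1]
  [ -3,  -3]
Yes.
A[1,1] = 3 ≠ 0, so Gaussian elimination proceeds without a row swap: multiplier ℓ₂₁ = (-3)/(3) = -1, and U[2,2] = -3 - (-1)(1) = -2.
L = 
  [  1,   0]
  [ -1,   1]
U = 
  [  3,   1]
  [  0,  -2]
Check row 2 of LU: [(-1)(3), (-1)(1) + (-2)] = [-3, -3] = row 2 of A ✓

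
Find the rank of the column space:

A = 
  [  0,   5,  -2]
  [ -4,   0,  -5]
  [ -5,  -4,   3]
dim(Col(A)) = 3

Row reduce:
Swap R1 ↔ R2
R3 → R3 - (5/4)·R1
R3 → R3 + (4/5)·R2
REF = 
  [    -4,      0,     -5]
  [     0,      5,     -2]
  [     0,      0, 153/20]
Pivot columns: 1, 2, 3 → 3 pivots.
dim(Col(A)) = number of pivot columns = 3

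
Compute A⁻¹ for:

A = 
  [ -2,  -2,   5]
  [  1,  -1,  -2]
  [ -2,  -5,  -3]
det(A) = (-2)·((-1)(-3) - (-2)(-5)) - (-2)·((1)(-3) - (-2)(-2)) + (5)·((1)(-5) - (-1)(-2))
  = (-2)(-7) - (-2)(-7) + (5)(-7)
  = -35
det(A) = -35 ≠ 0, so A is invertible.

Cofactors Cᵢⱼ = (-1)ⁱ⁺ʲ·Mᵢⱼ:
C = 
  [ -7,   7,  -7]
  [-31,  16,  -6]
  [  9,   1,   4]

adj(A) = Cᵀ:
adj(A) = 
  [ -7, -31,   9]
  [  7,  16,   1]
  [ -7,  -6,   4]

A⁻¹ = (-1/35) · adj(A):
A⁻¹ = 
  [   1/5,  31/35,  -9/35]
  [  -1/5, -16/35,  -1/35]
  [   1/5,   6/35,  -4/35]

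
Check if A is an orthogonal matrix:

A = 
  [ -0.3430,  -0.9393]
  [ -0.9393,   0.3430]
Yes

AᵀA = 
  [  0.9999,   0]
  [  0,   0.9999]
≈ I (equal to I up to the 4-dp rounding of the entries)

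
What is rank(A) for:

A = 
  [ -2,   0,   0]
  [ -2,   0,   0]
Row reduce:
R2 → R2 - (1)·R1
REF = 
  [ -2,   0,   0]
  [  0,   0,   0]
Pivot columns: 1 → 1 pivot.

rank(A) = 1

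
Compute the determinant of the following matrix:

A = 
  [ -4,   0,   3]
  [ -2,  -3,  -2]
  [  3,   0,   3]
Cofactor expansion along row 1:
det(A) = (-4)·((-3)(3) - (-2)(0)) - (0)·((-2)(3) - (-2)(3)) + (3)·((-2)(0) - (-3)(3))
  = (-4)(-9) - (0)(0) + (3)(9)
  = 63

det(A) = 63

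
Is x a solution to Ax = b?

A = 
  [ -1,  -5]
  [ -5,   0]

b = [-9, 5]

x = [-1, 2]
Yes

Ax = [-9, 5] = b ✓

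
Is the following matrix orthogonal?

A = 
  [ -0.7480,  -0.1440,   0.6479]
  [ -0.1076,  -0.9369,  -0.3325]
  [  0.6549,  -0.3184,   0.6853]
Yes

AᵀA = 
  [  1,   0,   0]
  [  0,   0.9999,   0]
  [  0,   0,   1]
≈ I (equal to I up to the 4-dp rounding of the entries)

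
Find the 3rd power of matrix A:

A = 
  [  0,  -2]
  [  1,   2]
A^3 = 
  [ -4,  -4]
  [  2,   0]

A² = A·A:
A²[1,1] = (0)(0) + (-2)(1) = -2
A²[1,2] = (0)(-2) + (-2)(2) = -4
A²[2,1] = (1)(0) + (2)(1) = 2
A²[2,2] = (1)(-2) + (2)(2) = 2
A² = 
  [ -2,  -4]
  [  2,   2]

A^3 = A^2·A:
A^3[1,1] = (-2)(0) + (-4)(1) = -4
A^3[1,2] = (-2)(-2) + (-4)(2) = -4
A^3[2,1] = (2)(0) + (2)(1) = 2
A^3[2,2] = (2)(-2) + (2)(2) = 0
A^3 = 
  [ -4,  -4]
  [  2,   0]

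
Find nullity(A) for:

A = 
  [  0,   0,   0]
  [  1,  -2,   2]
nullity(A) = 2

Row reduce:
Swap R1 ↔ R2
REF = 
  [  1,  -2,   2]
  [  0,   0,   0]
Pivot columns: 1 → 1 pivot.
rank(A) = 1, so nullity(A) = 3 - 1 = 2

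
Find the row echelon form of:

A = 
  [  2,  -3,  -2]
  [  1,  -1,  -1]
Row operations:
R2 → R2 - (1/2)·R1

Resulting echelon form:
REF = 
  [  2,  -3,  -2]
  [  0, 1/2,   0]

Rank = 2 (number of non-zero pivot rows).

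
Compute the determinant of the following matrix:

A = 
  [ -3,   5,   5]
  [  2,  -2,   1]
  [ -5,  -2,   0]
Cofactor expansion along row 1:
det(A) = (-3)·((-2)(0) - (1)(-2)) - (5)·((2)(0) - (1)(-5)) + (5)·((2)(-2) - (-2)(-5))
  = (-3)(2) - (5)(5) + (5)(-14)
  = -101

det(A) = -101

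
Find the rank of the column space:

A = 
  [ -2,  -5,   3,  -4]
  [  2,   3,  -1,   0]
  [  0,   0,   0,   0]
Row reduce:
R2 → R2 + (1)·R1
REF = 
  [ -2,  -5,   3,  -4]
  [  0,  -2,   2,  -4]
  [  0,   0,   0,   0]
Pivot columns: 1, 2 → 2 pivots.
dim(Col(A)) = number of pivot columns = 2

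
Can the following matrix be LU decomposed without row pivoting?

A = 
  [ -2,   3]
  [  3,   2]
Yes.
A[1,1] = -2 ≠ 0, so Gaussian elimination proceeds without a row swap: multiplier ℓ₂₁ = (3)/(-2) = -3/2, and U[2,2] = 2 - (-3/2)(3) = 13/2.
L = 
  [   1,    0]
  [-3/2,    1]
U = 
  [  -2,    3]
  [   0, 13/2]
Check row 2 of LU: [(-3/2)(-2), (-3/2)(3) + (13/2)] = [3, 2] = row 2 of A ✓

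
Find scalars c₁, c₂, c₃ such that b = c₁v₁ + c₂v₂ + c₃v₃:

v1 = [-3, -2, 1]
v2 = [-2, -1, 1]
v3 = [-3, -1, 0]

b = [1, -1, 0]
c1 = 2, c2 = -2, c3 = -1

b = 2·v1 + -2·v2 + -1·v3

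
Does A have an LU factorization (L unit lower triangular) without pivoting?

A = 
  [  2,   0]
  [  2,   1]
Yes.
A[1,1] = 2 ≠ 0, so Gaussian elimination proceeds without a row swap: multiplier ℓ₂₁ = (2)/(2) = 1, and U[2,2] = 1 - (1)(0) = 1.
L = 
  [  1,   0]
  [  1,   1]
U = 
  [  2,   0]
  [  0,   1]
Check row 2 of LU: [(1)(2), (1)(0) + 1] = [2, 1] = row 2 of A ✓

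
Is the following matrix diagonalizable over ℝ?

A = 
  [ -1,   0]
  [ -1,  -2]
Yes

tr(A) = -3, det(A) = 2
Characteristic polynomial: λ² - tr(A)λ + det(A) = λ² + 3λ + 2
λ² + 3λ + 2 = (λ + 2)(λ + 1)
Eigenvalues: -1, -2
λ=-2: alg. mult. = 1, geom. mult. = 2 - rank(A - (-2)I) = 2 - 1 = 1
λ=-1: alg. mult. = 1, geom. mult. = 2 - rank(A - (-1)I) = 2 - 1 = 1
Sum of geometric multiplicities equals n, so A has n independent eigenvectors.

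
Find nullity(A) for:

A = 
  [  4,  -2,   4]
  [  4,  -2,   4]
nullity(A) = 2

Row reduce:
R2 → R2 - (1)·R1
REF = 
  [  4,  -2,   4]
  [  0,   0,   0]
Pivot columns: 1 → 1 pivot.
rank(A) = 1, so nullity(A) = 3 - 1 = 2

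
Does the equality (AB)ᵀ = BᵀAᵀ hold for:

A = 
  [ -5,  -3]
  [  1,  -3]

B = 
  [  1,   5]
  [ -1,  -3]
Yes

(AB)ᵀ = 
  [ -2,   4]
  [-16,  14]

BᵀAᵀ = 
  [ -2,   4]
  [-16,  14]

Both sides are equal — this is the standard identity (AB)ᵀ = BᵀAᵀ, which holds for all A, B.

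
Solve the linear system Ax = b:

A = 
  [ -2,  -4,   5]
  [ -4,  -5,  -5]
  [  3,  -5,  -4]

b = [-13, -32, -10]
Row reduce the augmented matrix [A|b]:
R2 → R2 - (2)·R1
R3 → R3 + (3/2)·R1
R3 → R3 + (11/3)·R2
REF = 
  [    -2,     -4,      5,    -13]
  [     0,      3,    -15,     -6]
  [     0,      0, -103/2, -103/2]

Back-substitution:
x₃ = (-103/2) / (-103/2) = 1
x₂ = (-6 - (-15)(1)) / 3 = 3
x₁ = (-13 - (-4)(3) - (5)(1)) / (-2) = 3

x = [3, 3, 1]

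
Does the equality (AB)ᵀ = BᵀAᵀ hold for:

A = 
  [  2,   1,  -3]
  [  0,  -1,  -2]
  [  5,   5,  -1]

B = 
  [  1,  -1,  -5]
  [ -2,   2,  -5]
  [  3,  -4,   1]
Yes

(AB)ᵀ = 
  [ -9,  -4,  -8]
  [ 12,   6,   9]
  [-18,   3, -51]

BᵀAᵀ = 
  [ -9,  -4,  -8]
  [ 12,   6,   9]
  [-18,   3, -51]

Both sides are equal — this is the standard identity (AB)ᵀ = BᵀAᵀ, which holds for all A, B.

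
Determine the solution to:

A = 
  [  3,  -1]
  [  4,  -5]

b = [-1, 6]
Row reduce the augmented matrix [A|b]:
R2 → R2 - (4/3)·R1
REF = 
  [    3,    -1,    -1]
  [    0, -11/3,  22/3]

Back-substitution:
x₂ = (22/3) / (-11/3) = -2
x₁ = (-1 - (-1)(-2)) / 3 = -1

x = [-1, -2]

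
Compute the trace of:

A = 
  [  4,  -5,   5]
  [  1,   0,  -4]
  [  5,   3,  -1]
3

tr(A) = 4 + 0 + -1 = 3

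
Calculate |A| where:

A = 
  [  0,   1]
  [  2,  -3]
-2

For a 2×2 matrix, det = ad - bc = (0)(-3) - (1)(2) = -2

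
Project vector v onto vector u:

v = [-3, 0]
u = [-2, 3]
v·u = (-3)(-2) + (0)(3) = 6
u·u = (-2)² + (3)² = 13
proj_u(v) = (v·u / u·u) × u = (6/13) × u

proj_u(v) = [-12/13, 18/13]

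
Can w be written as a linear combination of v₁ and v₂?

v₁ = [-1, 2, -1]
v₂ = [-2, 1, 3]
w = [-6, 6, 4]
Yes

Form the augmented matrix and row-reduce:
[v₁|v₂|w] = 
  [ -1,  -2,  -6]
  [  2,   1,   6]
  [ -1,   3,   4]
R2 → R2 + (2)·R1
R3 → R3 - (1)·R1
R3 → R3 + (5/3)·R2
REF = 
  [ -1,  -2,  -6]
  [  0,  -3,  -6]
  [  0,   0,   0]

No row of the form [0 0 | nonzero], so the system is consistent. Back-substitution gives c₁ = 2, c₂ = 2: w = (2)·v₁ + (2)·v₂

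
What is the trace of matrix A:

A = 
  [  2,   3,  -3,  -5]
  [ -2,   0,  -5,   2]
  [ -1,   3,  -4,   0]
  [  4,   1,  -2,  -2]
-4

tr(A) = 2 + 0 + -4 + -2 = -4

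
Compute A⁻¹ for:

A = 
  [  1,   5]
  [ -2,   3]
det(A) = (1)(3) - (5)(-2) = 13
For a 2×2 matrix, A⁻¹ = (1/det(A)) · [[d, -b], [-c, a]]
    = (1/13) · [[3, -5], [2, 1]]

A⁻¹ = 
  [ 3/13, -5/13]
  [ 2/13,  1/13]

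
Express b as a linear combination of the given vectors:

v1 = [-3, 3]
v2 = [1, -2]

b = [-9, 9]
c1 = 3, c2 = 0

b = 3·v1 + 0·v2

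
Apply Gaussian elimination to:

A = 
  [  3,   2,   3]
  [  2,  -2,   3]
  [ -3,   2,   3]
Row operations:
R2 → R2 - (2/3)·R1
R3 → R3 + (1)·R1
R3 → R3 + (6/5)·R2

Resulting echelon form:
REF = 
  [    3,     2,     3]
  [    0, -10/3,     1]
  [    0,     0,  36/5]

Rank = 3 (number of non-zero pivot rows).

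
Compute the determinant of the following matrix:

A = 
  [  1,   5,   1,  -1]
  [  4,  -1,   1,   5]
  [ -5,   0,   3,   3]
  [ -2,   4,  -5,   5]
-1752

Cofactor expansion along row 1: det(A) = a₁₁M₁₁ - a₁₂M₁₂ + a₁₃M₁₃ - a₁₄M₁₄

M₁₁ = det[[-1, 1, 5]; [0, 3, 3]; [4, -5, 5]]
  = (-1)·((3)(5) - (3)(-5)) - (1)·((0)(5) - (3)(4)) + (5)·((0)(-5) - (3)(4))
  = (-1)(30) - (1)(-12) + (5)(-12)
  = -78
M₁₂ = det[[4, 1, 5]; [-5, 3, 3]; [-2, -5, 5]]
  = (4)·((3)(5) - (3)(-5)) - (1)·((-5)(5) - (3)(-2)) + (5)·((-5)(-5) - (3)(-2))
  = (4)(30) - (1)(-19) + (5)(31)
  = 294
M₁₃ = det[[4, -1, 5]; [-5, 0, 3]; [-2, 4, 5]]
  = (4)·((0)(5) - (3)(4)) - (-1)·((-5)(5) - (3)(-2)) + (5)·((-5)(4) - (0)(-2))
  = (4)(-12) - (-1)(-19) + (5)(-20)
  = -167
M₁₄ = det[[4, -1, 1]; [-5, 0, 3]; [-2, 4, -5]]
  = (4)·((0)(-5) - (3)(4)) - (-1)·((-5)(-5) - (3)(-2)) + (1)·((-5)(4) - (0)(-2))
  = (4)(-12) - (-1)(31) + (1)(-20)
  = -37

det(A) = (1)(-78) - (5)(294) + (1)(-167) - (-1)(-37) = -1752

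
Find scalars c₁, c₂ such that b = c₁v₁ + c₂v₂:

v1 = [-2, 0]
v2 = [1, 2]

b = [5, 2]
c1 = -2, c2 = 1

b = -2·v1 + 1·v2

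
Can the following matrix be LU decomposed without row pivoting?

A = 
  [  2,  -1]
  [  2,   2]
Yes.
A[1,1] = 2 ≠ 0, so Gaussian elimination proceeds without a row swap: multiplier ℓ₂₁ = (2)/(2) = 1, and U[2,2] = 2 - (1)(-1) = 3.
L = 
  [  1,   0]
  [  1,   1]
U = 
  [  2,  -1]
  [  0,   3]
Check row 2 of LU: [(1)(2), (1)(-1) + 3] = [2, 2] = row 2 of A ✓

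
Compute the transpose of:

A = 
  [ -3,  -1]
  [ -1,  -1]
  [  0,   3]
Aᵀ = 
  [ -3,  -1,   0]
  [ -1,  -1,   3]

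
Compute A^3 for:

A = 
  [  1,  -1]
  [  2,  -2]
A^3 = 
  [  1,  -1]
  [  2,  -2]

A² = A·A:
A²[1,1] = (1)(1) + (-1)(2) = -1
A²[1,2] = (1)(-1) + (-1)(-2) = 1
A²[2,1] = (2)(1) + (-2)(2) = -2
A²[2,2] = (2)(-1) + (-2)(-2) = 2
A² = 
  [ -1,   1]
  [ -2,   2]

A^3 = A^2·A:
A^3[1,1] = (-1)(1) + (1)(2) = 1
A^3[1,2] = (-1)(-1) + (1)(-2) = -1
A^3[2,1] = (-2)(1) + (2)(2) = 2
A^3[2,2] = (-2)(-1) + (2)(-2) = -2
A^3 = 
  [  1,  -1]
  [  2,  -2]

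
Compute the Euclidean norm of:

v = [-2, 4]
4.472

||v||₂ = √((-2)² + (4)²) = √20 = 4.472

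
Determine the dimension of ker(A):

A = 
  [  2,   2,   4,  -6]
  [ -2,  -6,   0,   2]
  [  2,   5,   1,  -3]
nullity(A) = 2

Row reduce:
R2 → R2 + (1)·R1
R3 → R3 - (1)·R1
R3 → R3 + (3/4)·R2
REF = 
  [  2,   2,   4,  -6]
  [  0,  -4,   4,  -4]
  [  0,   0,   0,   0]
Pivot columns: 1, 2 → 2 pivots.
rank(A) = 2, so nullity(A) = 4 - 2 = 2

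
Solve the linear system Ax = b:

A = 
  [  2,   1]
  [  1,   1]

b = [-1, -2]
Row reduce the augmented matrix [A|b]:
R2 → R2 - (1/2)·R1
REF = 
  [   2,    1,   -1]
  [   0,  1/2, -3/2]

Back-substitution:
x₂ = (-3/2) / (1/2) = -3
x₁ = (-1 - (1)(-3)) / 2 = 1

x = [1, -3]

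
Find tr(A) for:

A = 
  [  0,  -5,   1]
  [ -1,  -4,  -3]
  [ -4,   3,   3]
-1

tr(A) = 0 + -4 + 3 = -1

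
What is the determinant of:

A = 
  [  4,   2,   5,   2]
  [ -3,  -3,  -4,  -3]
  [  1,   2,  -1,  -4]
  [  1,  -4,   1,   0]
Cofactor expansion along row 1: det(A) = a₁₁M₁₁ - a₁₂M₁₂ + a₁₃M₁₃ - a₁₄M₁₄

M₁₁ = det[[-3, -4, -3]; [2, -1, -4]; [-4, 1, 0]]
  = (-3)·((-1)(0) - (-4)(1)) - (-4)·((2)(0) - (-4)(-4)) + (-3)·((2)(1) - (-1)(-4))
  = (-3)(4) - (-4)(-16) + (-3)(-2)
  = -70
M₁₂ = det[[-3, -4, -3]; [1, -1, -4]; [1, 1, 0]]
  = (-3)·((-1)(0) - (-4)(1)) - (-4)·((1)(0) - (-4)(1)) + (-3)·((1)(1) - (-1)(1))
  = (-3)(4) - (-4)(4) + (-3)(2)
  = -2
M₁₃ = det[[-3, -3, -3]; [1, 2, -4]; [1, -4, 0]]
  = (-3)·((2)(0) - (-4)(-4)) - (-3)·((1)(0) - (-4)(1)) + (-3)·((1)(-4) - (2)(1))
  = (-3)(-16) - (-3)(4) + (-3)(-6)
  = 78
M₁₄ = det[[-3, -3, -4]; [1, 2, -1]; [1, -4, 1]]
  = (-3)·((2)(1) - (-1)(-4)) - (-3)·((1)(1) - (-1)(1)) + (-4)·((1)(-4) - (2)(1))
  = (-3)(-2) - (-3)(2) + (-4)(-6)
  = 36

det(A) = (4)(-70) - (2)(-2) + (5)(78) - (2)(36) = 42

det(A) = 42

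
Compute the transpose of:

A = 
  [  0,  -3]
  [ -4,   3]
Aᵀ = 
  [  0,  -4]
  [ -3,   3]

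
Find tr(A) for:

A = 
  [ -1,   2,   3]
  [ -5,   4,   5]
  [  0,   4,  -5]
-2

tr(A) = -1 + 4 + -5 = -2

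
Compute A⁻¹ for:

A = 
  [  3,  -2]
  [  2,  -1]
det(A) = (3)(-1) - (-2)(2) = 1
For a 2×2 matrix, A⁻¹ = (1/det(A)) · [[d, -b], [-c, a]]
    = (1) · [[-1, 2], [-2, 3]]

A⁻¹ = 
  [ -1,   2]
  [ -2,   3]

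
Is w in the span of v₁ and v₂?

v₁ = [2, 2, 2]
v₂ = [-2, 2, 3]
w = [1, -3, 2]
No

Form the augmented matrix and row-reduce:
[v₁|v₂|w] = 
  [  2,  -2,   1]
  [  2,   2,  -3]
  [  2,   3,   2]
R2 → R2 - (1)·R1
R3 → R3 - (1)·R1
R3 → R3 - (5/4)·R2
REF = 
  [  2,  -2,   1]
  [  0,   4,  -4]
  [  0,   0,   6]

Row 3 reads [0 0 | 6], i.e. 0 = 6, so the system is inconsistent and w ∉ span{v₁, v₂}.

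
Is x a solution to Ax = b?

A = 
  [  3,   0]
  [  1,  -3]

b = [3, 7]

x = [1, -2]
Yes

Ax = [3, 7] = b ✓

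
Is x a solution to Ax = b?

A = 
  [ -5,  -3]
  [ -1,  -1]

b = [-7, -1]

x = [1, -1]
No

Ax = [-2, 0] ≠ b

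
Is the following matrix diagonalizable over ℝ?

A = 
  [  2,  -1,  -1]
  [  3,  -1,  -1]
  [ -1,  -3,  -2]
Yes

Characteristic polynomial: det(λI - A) = λ³ + λ² - 5λ - 1
By the rational root theorem any rational root is an integer dividing 1; none of those is a root, so p(λ) has no rational roots and hence (being an irreducible cubic) no repeated roots.
Discriminant of the cubic: Δ = 592
Δ > 0 ⇒ three distinct real eigenvalues: λ ≈ -2.709, -0.1939, 1.903
Three distinct real eigenvalues, so A has 3 independent eigenvectors.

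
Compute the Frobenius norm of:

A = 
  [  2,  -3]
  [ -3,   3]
||A||_F = 5.568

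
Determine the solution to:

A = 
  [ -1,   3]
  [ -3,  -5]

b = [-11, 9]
x = [2, -3]

Row reduce the augmented matrix [A|b]:
R2 → R2 - (3)·R1
REF = 
  [ -1,   3, -11]
  [  0, -14,  42]

Back-substitution:
x₂ = 42 / (-14) = -3
x₁ = (-11 - (3)(-3)) / (-1) = 2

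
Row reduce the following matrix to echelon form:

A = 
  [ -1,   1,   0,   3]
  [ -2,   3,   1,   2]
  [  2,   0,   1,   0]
Row operations:
R2 → R2 - (2)·R1
R3 → R3 + (2)·R1
R3 → R3 - (2)·R2

Resulting echelon form:
REF = 
  [ -1,   1,   0,   3]
  [  0,   1,   1,  -4]
  [  0,   0,  -1,  14]

Rank = 3 (number of non-zero pivot rows).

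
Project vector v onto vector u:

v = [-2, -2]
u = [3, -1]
v·u = (-2)(3) + (-2)(-1) = -4
u·u = (3)² + (-1)² = 10
proj_u(v) = (v·u / u·u) × u = (-4/10) × u = (-2/5) × u

proj_u(v) = [-6/5, 2/5]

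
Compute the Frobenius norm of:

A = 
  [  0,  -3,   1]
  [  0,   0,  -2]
||A||_F = 3.742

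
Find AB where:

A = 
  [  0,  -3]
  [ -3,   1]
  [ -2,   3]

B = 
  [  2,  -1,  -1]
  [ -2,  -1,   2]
A is 3×2 and B is 2×3, so AB is 3×3. Each entry is (row of A)·(column of B):
AB[1,1] = (0)(2) + (-3)(-2) = 6
AB[1,2] = (0)(-1) + (-3)(-1) = 3
AB[1,3] = (0)(-1) + (-3)(2) = -6
AB[2,1] = (-3)(2) + (1)(-2) = -8
AB[2,2] = (-3)(-1) + (1)(-1) = 2
AB[2,3] = (-3)(-1) + (1)(2) = 5
AB[3,1] = (-2)(2) + (3)(-2) = -10
AB[3,2] = (-2)(-1) + (3)(-1) = -1
AB[3,3] = (-2)(-1) + (3)(2) = 8

AB = 
  [  6,   3,  -6]
  [ -8,   2,   5]
  [-10,  -1,   8]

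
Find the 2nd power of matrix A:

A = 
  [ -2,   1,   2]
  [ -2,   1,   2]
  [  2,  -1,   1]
A² = A·A:
A²[1,1] = (-2)(-2) + (1)(-2) + (2)(2) = 6
A²[1,2] = (-2)(1) + (1)(1) + (2)(-1) = -3
A²[1,3] = (-2)(2) + (1)(2) + (2)(1) = 0
A²[2,1] = (-2)(-2) + (1)(-2) + (2)(2) = 6
A²[2,2] = (-2)(1) + (1)(1) + (2)(-1) = -3
A²[2,3] = (-2)(2) + (1)(2) + (2)(1) = 0
A²[3,1] = (2)(-2) + (-1)(-2) + (1)(2) = 0
A²[3,2] = (2)(1) + (-1)(1) + (1)(-1) = 0
A²[3,3] = (2)(2) + (-1)(2) + (1)(1) = 3
A² = 
  [  6,  -3,   0]
  [  6,  -3,   0]
  [  0,   0,   3]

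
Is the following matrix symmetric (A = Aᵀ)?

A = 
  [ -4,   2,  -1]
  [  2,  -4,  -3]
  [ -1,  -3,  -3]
Yes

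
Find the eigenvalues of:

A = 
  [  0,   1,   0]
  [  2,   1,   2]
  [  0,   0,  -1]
Characteristic polynomial: det(λI - A) = λ³ - 3λ - 2
Testing integer divisors of the constant term: p(-1) = 0, so (λ + 1) is a factor:
p(λ) = (λ + 1)(λ² - λ - 2)
λ² - λ - 2 = (λ + 1)(λ - 2)

λ = -1, 2, -1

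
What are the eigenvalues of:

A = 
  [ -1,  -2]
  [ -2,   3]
tr(A) = 2, det(A) = -7
Characteristic polynomial: λ² - tr(A)λ + det(A) = λ² - 2λ - 7
λ² - 2λ - 7 = 0  ⇒  λ = (2 ± √((-2)² - 4·(-7)))/2 = (2 ± √(32))/2
  = 1 + 2√2,  1 - 2√2

λ = 1 + 2√2, 1 - 2√2  (≈ 3.828, -1.828)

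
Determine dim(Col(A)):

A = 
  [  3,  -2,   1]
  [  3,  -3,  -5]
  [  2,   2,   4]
dim(Col(A)) = 3

Row reduce:
R2 → R2 - (1)·R1
R3 → R3 - (2/3)·R1
R3 → R3 + (10/3)·R2
REF = 
  [    3,    -2,     1]
  [    0,    -1,    -6]
  [    0,     0, -50/3]
Pivot columns: 1, 2, 3 → 3 pivots.
dim(Col(A)) = number of pivot columns = 3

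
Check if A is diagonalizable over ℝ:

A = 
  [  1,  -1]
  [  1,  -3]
Yes

tr(A) = -2, det(A) = -2
Characteristic polynomial: λ² - tr(A)λ + det(A) = λ² + 2λ - 2
λ² + 2λ - 2 = 0  ⇒  λ = (-2 ± √((2)² - 4·(-2)))/2 = (-2 ± √(12))/2
  = -1 + √3,  -1 - √3
Eigenvalues: -1 + √3, -1 - √3  (≈ 0.7321, -2.732)
The two irrational eigenvalues are distinct (simple), so each has alg. mult. = geom. mult. = 1.
Sum of geometric multiplicities equals n, so A has n independent eigenvectors.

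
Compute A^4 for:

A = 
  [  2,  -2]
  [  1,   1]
A² = A·A:
A²[1,1] = (2)(2) + (-2)(1) = 2
A²[1,2] = (2)(-2) + (-2)(1) = -6
A²[2,1] = (1)(2) + (1)(1) = 3
A²[2,2] = (1)(-2) + (1)(1) = -1
A² = 
  [  2,  -6]
  [  3,  -1]

A^3 = A^2·A:
A^3[1,1] = (2)(2) + (-6)(1) = -2
A^3[1,2] = (2)(-2) + (-6)(1) = -10
A^3[2,1] = (3)(2) + (-1)(1) = 5
A^3[2,2] = (3)(-2) + (-1)(1) = -7
A^3 = 
  [ -2, -10]
  [  5,  -7]

A^4 = A^3·A:
A^4[1,1] = (-2)(2) + (-10)(1) = -14
A^4[1,2] = (-2)(-2) + (-10)(1) = -6
A^4[2,1] = (5)(2) + (-7)(1) = 3
A^4[2,2] = (5)(-2) + (-7)(1) = -17
A^4 = 
  [-14,  -6]
  [  3, -17]

Therefore
A^4 = 
  [-14,  -6]
  [  3, -17]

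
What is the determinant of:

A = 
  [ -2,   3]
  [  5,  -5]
For a 2×2 matrix, det = ad - bc = (-2)(-5) - (3)(5) = -5

det(A) = -5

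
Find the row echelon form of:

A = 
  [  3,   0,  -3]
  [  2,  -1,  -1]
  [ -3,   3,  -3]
Row operations:
R2 → R2 - (2/3)·R1
R3 → R3 + (1)·R1
R3 → R3 + (3)·R2

Resulting echelon form:
REF = 
  [  3,   0,  -3]
  [  0,  -1,   1]
  [  0,   0,  -3]

Rank = 3 (number of non-zero pivot rows).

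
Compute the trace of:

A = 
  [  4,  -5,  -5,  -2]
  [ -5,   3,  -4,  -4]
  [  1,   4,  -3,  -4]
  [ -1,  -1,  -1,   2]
6

tr(A) = 4 + 3 + -3 + 2 = 6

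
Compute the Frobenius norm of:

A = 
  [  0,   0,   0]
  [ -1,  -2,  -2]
||A||_F = 3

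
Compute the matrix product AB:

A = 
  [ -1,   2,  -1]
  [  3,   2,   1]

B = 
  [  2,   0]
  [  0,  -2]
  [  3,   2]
A is 2×3 and B is 3×2, so AB is 2×2. Each entry is (row of A)·(column of B):
AB[1,1] = (-1)(2) + (2)(0) + (-1)(3) = -5
AB[1,2] = (-1)(0) + (2)(-2) + (-1)(2) = -6
AB[2,1] = (3)(2) + (2)(0) + (1)(3) = 9
AB[2,2] = (3)(0) + (2)(-2) + (1)(2) = -2

AB = 
  [ -5,  -6]
  [  9,  -2]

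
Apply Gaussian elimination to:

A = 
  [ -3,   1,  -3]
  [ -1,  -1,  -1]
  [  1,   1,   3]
Row operations:
R2 → R2 - (1/3)·R1
R3 → R3 + (1/3)·R1
R3 → R3 + (1)·R2

Resulting echelon form:
REF = 
  [  -3,    1,   -3]
  [   0, -4/3,    0]
  [   0,    0,    2]

Rank = 3 (number of non-zero pivot rows).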